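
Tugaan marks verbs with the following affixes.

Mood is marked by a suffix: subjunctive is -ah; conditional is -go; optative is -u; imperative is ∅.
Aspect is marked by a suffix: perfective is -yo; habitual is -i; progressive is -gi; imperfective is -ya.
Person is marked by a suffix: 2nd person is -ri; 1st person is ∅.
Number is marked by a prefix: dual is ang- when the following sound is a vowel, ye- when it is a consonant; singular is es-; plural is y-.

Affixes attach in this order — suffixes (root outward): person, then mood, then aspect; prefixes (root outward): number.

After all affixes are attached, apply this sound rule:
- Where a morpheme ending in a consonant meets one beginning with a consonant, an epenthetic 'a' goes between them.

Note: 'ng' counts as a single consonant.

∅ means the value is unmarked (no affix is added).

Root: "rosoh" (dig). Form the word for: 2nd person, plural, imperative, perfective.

yarosohariyo

Attach person 2nd person -ri → rosohri.
mood = imperative: zero marking, form stays rosohri.
Attach number plural y- → yrosohri.
Attach aspect perfective -yo → yrosohriyo.
Apply epenthesis: yrosohriyo → yarosohariyo.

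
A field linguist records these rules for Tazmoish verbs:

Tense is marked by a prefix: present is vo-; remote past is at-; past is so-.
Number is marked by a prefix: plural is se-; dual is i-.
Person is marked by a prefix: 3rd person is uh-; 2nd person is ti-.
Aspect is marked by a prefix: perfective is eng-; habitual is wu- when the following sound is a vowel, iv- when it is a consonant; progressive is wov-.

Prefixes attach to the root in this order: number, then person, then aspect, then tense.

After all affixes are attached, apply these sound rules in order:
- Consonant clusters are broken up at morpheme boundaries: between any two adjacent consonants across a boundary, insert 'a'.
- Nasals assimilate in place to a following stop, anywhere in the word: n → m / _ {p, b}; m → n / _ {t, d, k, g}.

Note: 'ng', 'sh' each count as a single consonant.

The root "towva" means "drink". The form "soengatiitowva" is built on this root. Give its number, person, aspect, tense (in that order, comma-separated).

dual, 2nd person, perfective, past

Segment: so-eng-ti-i-towva.
number: i- → dual.
person: ti- → 2nd person.
aspect: eng- → perfective.
tense: so- → past.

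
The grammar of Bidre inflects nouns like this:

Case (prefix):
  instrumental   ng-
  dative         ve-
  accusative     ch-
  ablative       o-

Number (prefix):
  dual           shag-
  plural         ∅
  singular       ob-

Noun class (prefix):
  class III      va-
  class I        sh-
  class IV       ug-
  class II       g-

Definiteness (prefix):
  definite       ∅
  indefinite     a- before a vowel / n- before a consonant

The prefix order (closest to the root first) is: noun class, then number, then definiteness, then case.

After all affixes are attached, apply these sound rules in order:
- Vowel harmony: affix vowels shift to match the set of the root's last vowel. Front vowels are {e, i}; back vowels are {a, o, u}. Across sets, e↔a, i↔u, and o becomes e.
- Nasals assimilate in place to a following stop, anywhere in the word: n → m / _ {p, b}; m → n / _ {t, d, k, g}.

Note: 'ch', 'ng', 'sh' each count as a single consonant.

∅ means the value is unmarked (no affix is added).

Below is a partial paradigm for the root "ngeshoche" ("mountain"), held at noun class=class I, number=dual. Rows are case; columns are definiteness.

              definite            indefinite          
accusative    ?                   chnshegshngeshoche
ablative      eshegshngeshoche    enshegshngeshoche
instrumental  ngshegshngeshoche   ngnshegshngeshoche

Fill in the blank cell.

chshegshngeshoche

Attach noun class class I sh- → shngeshoche.
Attach number dual shag- → shagshngeshoche.
definiteness = definite: zero marking, form stays shagshngeshoche.
Attach case accusative ch- → chshagshngeshoche.
Apply vowel harmony: chshagshngeshoche → chshegshngeshoche.
Nasal assimilation: no change.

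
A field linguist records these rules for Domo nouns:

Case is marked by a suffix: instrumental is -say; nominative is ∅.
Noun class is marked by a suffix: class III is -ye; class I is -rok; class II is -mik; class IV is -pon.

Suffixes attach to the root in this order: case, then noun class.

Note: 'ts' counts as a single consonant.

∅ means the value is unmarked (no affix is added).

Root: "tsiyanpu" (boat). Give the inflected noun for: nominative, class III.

tsiyanpuye

case = nominative: zero marking, form stays tsiyanpu.
Attach noun class class III -ye → tsiyanpuye.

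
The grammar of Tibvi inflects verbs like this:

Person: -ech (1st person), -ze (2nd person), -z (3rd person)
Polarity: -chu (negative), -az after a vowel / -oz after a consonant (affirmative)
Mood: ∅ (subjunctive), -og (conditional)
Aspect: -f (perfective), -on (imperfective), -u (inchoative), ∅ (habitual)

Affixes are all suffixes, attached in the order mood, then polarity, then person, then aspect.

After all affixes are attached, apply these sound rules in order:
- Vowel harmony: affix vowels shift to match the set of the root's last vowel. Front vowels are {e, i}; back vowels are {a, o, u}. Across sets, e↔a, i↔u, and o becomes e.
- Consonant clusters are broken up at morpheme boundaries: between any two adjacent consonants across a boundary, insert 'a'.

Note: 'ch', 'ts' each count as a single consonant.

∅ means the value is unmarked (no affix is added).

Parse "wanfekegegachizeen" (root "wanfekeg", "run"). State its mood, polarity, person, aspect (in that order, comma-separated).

conditional, negative, 2nd person, imperfective

Segment: wanfekeg-og-chu-ze-on.
mood: -og → conditional.
polarity: -chu → negative.
person: -ze → 2nd person.
aspect: -on → imperfective.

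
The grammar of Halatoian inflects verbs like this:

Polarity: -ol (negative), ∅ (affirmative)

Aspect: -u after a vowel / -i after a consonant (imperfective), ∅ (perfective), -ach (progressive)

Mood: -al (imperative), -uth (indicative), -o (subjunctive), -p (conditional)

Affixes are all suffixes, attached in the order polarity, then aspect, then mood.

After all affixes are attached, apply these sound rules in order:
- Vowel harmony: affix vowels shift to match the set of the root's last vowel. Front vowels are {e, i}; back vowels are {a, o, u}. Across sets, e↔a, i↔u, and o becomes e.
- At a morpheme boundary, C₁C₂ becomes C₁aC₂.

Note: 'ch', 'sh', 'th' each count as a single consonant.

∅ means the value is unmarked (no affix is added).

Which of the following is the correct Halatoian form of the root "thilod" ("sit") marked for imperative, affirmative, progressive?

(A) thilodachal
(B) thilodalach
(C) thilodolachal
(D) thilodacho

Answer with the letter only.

A

polarity = affirmative: zero marking, form stays thilod.
Attach aspect progressive -ach → thilodach.
Attach mood imperative -al → thilodachal.
Vowel harmony: no change.
Epenthesis: no change.
So the correct form is thilodachal, option (A).
(D) thilodacho is wrong: it uses subjunctive instead of imperative for mood.
(C) thilodolachal is wrong: it uses negative instead of affirmative for polarity.
(B) thilodalach is wrong: it has the affixes in the wrong order.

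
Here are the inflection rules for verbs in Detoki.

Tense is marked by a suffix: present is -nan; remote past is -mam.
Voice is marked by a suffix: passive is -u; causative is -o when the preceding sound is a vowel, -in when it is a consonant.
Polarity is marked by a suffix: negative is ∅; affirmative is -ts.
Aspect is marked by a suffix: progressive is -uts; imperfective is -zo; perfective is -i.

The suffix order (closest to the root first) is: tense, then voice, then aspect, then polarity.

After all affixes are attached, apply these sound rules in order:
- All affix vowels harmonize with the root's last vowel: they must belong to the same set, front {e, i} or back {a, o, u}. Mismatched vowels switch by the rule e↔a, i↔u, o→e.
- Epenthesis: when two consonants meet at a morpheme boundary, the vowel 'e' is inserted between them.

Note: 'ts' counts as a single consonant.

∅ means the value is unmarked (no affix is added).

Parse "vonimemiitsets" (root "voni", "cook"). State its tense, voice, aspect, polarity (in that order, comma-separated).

Segment: voni-mam-u-uts-ts.
tense: -mam → remote past.
voice: -u → passive.
aspect: -uts → progressive.
polarity: -ts → affirmative.

remote past, passive, progressive, affirmative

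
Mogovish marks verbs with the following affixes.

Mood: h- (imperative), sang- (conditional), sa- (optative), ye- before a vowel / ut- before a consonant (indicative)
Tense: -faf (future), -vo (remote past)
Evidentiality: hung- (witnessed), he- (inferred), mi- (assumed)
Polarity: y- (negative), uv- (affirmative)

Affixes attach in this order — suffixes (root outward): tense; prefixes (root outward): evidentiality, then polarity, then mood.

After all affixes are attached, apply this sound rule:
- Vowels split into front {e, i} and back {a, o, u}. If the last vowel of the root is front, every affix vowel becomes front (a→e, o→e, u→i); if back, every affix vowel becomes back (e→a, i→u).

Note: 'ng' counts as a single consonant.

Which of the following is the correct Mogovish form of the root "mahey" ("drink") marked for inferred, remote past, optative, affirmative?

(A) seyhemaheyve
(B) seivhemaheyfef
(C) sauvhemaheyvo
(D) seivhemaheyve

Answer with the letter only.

D

Attach evidentiality inferred he- → hemahey.
Attach tense remote past -vo → hemaheyvo.
Attach polarity affirmative uv- → uvhemaheyvo.
Attach mood optative sa- → sauvhemaheyvo.
Apply vowel harmony: sauvhemaheyvo → seivhemaheyve.
So the correct form is seivhemaheyve, option (D).
(A) seyhemaheyve is wrong: it uses negative instead of affirmative for polarity.
(C) sauvhemaheyvo is wrong: it fails to apply the sound rule(s).
(B) seivhemaheyfef is wrong: it uses future instead of remote past for tense.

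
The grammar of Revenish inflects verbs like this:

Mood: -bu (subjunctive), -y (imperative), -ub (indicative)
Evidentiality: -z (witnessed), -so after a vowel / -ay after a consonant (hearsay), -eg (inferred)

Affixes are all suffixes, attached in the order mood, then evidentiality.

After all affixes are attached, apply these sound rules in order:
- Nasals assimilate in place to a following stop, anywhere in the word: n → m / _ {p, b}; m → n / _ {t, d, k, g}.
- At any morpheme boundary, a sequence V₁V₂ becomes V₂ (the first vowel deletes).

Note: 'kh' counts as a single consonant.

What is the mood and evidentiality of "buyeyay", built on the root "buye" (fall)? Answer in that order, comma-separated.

imperative, hearsay

Segment: buye-y-ay.
mood: -y → imperative.
evidentiality: -so/ay → hearsay.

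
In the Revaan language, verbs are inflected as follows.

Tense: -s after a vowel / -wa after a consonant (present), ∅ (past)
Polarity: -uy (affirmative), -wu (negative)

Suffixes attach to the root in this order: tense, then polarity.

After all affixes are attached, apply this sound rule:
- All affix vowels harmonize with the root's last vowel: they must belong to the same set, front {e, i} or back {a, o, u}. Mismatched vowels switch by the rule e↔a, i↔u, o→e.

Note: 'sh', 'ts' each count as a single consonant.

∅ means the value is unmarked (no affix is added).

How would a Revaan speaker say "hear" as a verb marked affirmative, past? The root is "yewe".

yeweiy

tense = past: zero marking, form stays yewe.
Attach polarity affirmative -uy → yeweuy.
Apply vowel harmony: yeweuy → yeweiy.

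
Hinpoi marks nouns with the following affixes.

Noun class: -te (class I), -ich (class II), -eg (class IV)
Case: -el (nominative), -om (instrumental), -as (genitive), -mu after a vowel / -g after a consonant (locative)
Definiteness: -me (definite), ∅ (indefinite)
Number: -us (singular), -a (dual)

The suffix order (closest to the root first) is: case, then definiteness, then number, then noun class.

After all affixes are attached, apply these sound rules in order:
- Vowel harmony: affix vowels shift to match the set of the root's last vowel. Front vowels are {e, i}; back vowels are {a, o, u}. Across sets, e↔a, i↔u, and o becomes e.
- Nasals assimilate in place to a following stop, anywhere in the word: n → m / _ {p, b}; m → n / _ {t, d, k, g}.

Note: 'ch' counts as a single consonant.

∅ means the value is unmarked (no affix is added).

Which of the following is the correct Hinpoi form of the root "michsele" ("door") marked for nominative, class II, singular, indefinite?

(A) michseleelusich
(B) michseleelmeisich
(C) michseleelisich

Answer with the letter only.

Attach case nominative -el → michseleel.
definiteness = indefinite: zero marking, form stays michseleel.
Attach number singular -us → michseleelus.
Attach noun class class II -ich → michseleelusich.
Apply vowel harmony: michseleelusich → michseleelisich.
Nasal assimilation: no change.
So the correct form is michseleelisich, option (C).
(A) michseleelusich is wrong: it fails to apply the sound rule(s).
(B) michseleelmeisich is wrong: it uses definite instead of indefinite for definiteness.

C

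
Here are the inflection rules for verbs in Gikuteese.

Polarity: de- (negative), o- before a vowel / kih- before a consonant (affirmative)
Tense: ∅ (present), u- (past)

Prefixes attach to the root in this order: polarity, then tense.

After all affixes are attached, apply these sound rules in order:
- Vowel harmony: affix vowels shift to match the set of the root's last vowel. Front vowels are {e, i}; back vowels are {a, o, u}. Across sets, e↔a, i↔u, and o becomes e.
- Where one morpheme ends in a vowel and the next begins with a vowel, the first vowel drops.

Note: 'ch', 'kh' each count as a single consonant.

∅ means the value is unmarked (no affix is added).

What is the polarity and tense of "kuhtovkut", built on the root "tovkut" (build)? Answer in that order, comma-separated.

Segment: kih-tovkut.
polarity: o/kih- → affirmative.
tense: ∅ → present.

affirmative, present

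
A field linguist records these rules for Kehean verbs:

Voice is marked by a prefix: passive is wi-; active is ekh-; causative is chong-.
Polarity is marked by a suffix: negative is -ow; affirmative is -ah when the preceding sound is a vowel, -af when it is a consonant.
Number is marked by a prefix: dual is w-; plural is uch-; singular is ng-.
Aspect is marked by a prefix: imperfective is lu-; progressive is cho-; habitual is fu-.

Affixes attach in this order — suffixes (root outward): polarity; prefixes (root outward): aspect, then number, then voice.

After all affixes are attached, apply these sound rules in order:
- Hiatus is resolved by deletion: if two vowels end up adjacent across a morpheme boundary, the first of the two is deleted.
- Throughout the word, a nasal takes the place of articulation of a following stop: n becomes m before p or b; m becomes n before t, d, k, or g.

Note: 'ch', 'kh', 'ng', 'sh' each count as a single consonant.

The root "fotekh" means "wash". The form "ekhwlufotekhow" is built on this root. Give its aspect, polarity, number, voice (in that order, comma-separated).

imperfective, negative, dual, active

Segment: ekh-w-lu-fotekh-ow.
aspect: lu- → imperfective.
polarity: -ow → negative.
number: w- → dual.
voice: ekh- → active.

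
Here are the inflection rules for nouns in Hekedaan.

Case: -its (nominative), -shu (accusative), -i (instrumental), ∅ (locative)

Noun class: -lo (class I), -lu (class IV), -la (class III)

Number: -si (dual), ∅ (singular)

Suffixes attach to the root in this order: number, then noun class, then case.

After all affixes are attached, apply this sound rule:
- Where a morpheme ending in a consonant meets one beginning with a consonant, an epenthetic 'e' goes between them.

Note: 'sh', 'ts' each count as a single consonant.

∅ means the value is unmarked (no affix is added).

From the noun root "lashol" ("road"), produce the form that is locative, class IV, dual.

Attach number dual -si → lasholsi.
Attach noun class class IV -lu → lasholsilu.
case = locative: zero marking, form stays lasholsilu.
Apply epenthesis: lasholsilu → lasholesilu.

lasholesilu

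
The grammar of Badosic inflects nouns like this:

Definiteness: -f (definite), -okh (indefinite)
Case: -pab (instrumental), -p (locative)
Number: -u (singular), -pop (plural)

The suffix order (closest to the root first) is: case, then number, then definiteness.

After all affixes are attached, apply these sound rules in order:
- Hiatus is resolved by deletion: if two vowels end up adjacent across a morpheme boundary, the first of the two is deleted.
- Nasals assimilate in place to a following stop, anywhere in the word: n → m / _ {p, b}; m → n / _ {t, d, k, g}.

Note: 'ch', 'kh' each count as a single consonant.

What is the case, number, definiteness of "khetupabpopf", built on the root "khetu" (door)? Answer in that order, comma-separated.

instrumental, plural, definite

Segment: khetu-pab-pop-f.
case: -pab → instrumental.
number: -pop → plural.
definiteness: -f → definite.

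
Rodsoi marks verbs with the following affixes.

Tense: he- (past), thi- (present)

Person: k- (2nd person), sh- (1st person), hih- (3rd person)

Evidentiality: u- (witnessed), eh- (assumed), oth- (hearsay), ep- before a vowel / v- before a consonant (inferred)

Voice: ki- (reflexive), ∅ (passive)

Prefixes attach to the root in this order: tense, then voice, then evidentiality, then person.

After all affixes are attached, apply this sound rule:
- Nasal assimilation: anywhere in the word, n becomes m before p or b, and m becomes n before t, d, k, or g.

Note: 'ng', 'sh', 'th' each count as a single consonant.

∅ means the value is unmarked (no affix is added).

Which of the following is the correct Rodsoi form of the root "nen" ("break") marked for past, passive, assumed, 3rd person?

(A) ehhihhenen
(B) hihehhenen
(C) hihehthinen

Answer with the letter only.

B

Attach tense past he- → henen.
voice = passive: zero marking, form stays henen.
Attach evidentiality assumed eh- → ehhenen.
Attach person 3rd person hih- → hihehhenen.
Nasal assimilation: no change.
So the correct form is hihehhenen, option (B).
(C) hihehthinen is wrong: it uses present instead of past for tense.
(A) ehhihhenen is wrong: it has the affixes in the wrong order.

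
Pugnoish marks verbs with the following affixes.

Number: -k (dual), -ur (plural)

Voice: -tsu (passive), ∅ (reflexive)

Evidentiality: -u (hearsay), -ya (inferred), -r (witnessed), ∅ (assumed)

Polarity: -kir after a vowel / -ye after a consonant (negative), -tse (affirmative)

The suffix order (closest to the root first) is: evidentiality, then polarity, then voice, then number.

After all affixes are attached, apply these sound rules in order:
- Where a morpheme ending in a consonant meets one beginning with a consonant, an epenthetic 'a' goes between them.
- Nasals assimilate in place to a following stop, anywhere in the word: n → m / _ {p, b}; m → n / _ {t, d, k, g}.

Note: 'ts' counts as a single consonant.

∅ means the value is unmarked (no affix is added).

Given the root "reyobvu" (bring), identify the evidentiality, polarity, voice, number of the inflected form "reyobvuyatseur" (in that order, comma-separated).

Segment: reyobvu-ya-tse-ur.
evidentiality: -ya → inferred.
polarity: -tse → affirmative.
voice: ∅ → reflexive.
number: -ur → plural.

inferred, affirmative, reflexive, plural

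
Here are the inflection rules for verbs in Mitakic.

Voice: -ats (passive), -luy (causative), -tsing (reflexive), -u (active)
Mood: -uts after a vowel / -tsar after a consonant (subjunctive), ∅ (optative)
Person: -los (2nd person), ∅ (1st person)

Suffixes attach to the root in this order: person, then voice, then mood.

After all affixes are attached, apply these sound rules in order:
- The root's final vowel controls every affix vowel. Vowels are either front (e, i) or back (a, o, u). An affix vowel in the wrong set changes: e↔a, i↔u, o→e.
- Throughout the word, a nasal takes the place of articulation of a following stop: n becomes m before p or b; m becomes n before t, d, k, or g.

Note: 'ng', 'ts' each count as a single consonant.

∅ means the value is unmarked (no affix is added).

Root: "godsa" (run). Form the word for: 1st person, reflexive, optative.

person = 1st person: zero marking, form stays godsa.
Attach voice reflexive -tsing → godsatsing.
mood = optative: zero marking, form stays godsatsing.
Apply vowel harmony: godsatsing → godsatsung.
Nasal assimilation: no change.

godsatsung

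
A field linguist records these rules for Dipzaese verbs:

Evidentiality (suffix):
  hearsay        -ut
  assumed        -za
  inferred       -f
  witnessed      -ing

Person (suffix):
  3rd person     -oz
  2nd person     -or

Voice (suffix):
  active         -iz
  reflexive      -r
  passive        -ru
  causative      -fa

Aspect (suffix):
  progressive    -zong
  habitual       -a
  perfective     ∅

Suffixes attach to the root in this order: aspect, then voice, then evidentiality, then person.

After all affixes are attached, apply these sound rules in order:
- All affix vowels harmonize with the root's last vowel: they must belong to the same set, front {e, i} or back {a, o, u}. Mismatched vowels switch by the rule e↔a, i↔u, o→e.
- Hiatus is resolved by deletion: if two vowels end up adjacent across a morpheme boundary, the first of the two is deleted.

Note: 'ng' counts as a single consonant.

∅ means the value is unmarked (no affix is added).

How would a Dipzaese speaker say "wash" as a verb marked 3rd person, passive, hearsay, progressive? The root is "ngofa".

Attach aspect progressive -zong → ngofazong.
Attach voice passive -ru → ngofazongru.
Attach evidentiality hearsay -ut → ngofazongruut.
Attach person 3rd person -oz → ngofazongruutoz.
Vowel harmony: no change.
Apply vowel deletion: ngofazongruutoz → ngofazongrutoz.

ngofazongrutoz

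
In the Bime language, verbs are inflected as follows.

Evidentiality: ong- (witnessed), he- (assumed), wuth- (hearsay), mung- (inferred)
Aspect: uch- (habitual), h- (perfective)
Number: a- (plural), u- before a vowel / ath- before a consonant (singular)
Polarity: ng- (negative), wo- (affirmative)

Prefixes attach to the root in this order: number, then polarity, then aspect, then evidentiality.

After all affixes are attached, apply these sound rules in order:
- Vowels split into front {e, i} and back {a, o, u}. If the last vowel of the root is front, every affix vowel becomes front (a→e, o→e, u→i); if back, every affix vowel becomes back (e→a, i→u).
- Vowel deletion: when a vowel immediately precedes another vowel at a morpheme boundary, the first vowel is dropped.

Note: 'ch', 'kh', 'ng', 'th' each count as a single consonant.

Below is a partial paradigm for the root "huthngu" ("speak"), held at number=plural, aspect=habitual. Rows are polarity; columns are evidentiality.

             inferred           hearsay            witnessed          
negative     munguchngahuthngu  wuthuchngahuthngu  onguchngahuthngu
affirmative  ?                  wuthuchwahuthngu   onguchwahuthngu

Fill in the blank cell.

Attach number plural a- → ahuthngu.
Attach polarity affirmative wo- → woahuthngu.
Attach aspect habitual uch- → uchwoahuthngu.
Attach evidentiality inferred mung- → munguchwoahuthngu.
Vowel harmony: no change.
Apply vowel deletion: munguchwoahuthngu → munguchwahuthngu.

munguchwahuthngu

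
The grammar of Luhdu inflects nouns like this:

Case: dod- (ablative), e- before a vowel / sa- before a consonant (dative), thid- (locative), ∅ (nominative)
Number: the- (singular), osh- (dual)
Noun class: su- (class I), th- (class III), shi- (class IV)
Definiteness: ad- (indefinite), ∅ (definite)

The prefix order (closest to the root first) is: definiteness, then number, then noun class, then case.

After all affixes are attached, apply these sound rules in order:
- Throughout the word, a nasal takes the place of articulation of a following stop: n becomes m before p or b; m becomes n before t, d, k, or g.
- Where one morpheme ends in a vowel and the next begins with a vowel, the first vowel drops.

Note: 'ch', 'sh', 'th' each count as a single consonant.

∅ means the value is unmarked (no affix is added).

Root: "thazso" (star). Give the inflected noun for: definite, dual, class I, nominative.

definiteness = definite: zero marking, form stays thazso.
Attach number dual osh- → oshthazso.
Attach noun class class I su- → suoshthazso.
case = nominative: zero marking, form stays suoshthazso.
Nasal assimilation: no change.
Apply vowel deletion: suoshthazso → soshthazso.

soshthazso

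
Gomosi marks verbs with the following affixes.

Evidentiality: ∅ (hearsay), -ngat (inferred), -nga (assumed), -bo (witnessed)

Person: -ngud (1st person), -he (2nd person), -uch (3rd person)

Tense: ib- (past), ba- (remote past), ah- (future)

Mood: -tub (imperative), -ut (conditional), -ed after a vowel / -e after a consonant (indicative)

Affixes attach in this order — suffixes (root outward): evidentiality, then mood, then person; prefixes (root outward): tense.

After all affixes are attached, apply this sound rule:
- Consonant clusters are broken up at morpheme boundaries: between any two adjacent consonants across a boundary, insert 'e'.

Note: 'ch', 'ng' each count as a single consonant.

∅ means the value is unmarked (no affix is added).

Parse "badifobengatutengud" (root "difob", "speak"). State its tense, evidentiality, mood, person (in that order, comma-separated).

Segment: ba-difob-ngat-ut-ngud.
tense: ba- → remote past.
evidentiality: -ngat → inferred.
mood: -ut → conditional.
person: -ngud → 1st person.

remote past, inferred, conditional, 1st person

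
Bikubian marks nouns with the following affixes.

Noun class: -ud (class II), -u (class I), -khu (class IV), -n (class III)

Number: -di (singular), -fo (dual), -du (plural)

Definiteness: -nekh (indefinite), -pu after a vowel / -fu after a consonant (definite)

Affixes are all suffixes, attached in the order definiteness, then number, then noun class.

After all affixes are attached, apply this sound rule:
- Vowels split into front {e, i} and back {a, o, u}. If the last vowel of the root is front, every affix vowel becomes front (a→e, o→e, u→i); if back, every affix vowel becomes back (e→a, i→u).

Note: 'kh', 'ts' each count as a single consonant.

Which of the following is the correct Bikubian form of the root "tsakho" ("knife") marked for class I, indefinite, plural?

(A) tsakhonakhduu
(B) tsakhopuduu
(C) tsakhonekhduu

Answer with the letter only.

A

Attach definiteness indefinite -nekh → tsakhonekh.
Attach number plural -du → tsakhonekhdu.
Attach noun class class I -u → tsakhonekhduu.
Apply vowel harmony: tsakhonekhduu → tsakhonakhduu.
So the correct form is tsakhonakhduu, option (A).
(B) tsakhopuduu is wrong: it uses definite instead of indefinite for definiteness.
(C) tsakhonekhduu is wrong: it fails to apply the sound rule(s).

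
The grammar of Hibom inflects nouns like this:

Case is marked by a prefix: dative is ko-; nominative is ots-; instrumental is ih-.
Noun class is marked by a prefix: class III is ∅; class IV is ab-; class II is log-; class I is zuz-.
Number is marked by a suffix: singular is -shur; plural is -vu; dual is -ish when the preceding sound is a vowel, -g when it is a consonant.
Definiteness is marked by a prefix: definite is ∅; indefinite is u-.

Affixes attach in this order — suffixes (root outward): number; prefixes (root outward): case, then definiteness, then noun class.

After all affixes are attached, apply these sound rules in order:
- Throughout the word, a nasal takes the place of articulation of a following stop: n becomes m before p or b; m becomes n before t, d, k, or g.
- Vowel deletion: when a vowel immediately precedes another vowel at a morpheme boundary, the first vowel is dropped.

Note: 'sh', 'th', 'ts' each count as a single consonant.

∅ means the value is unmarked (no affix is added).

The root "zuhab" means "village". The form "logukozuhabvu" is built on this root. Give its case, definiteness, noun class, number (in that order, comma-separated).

Segment: log-u-ko-zuhab-vu.
case: ko- → dative.
definiteness: u- → indefinite.
noun class: log- → class II.
number: -vu → plural.

dative, indefinite, class II, plural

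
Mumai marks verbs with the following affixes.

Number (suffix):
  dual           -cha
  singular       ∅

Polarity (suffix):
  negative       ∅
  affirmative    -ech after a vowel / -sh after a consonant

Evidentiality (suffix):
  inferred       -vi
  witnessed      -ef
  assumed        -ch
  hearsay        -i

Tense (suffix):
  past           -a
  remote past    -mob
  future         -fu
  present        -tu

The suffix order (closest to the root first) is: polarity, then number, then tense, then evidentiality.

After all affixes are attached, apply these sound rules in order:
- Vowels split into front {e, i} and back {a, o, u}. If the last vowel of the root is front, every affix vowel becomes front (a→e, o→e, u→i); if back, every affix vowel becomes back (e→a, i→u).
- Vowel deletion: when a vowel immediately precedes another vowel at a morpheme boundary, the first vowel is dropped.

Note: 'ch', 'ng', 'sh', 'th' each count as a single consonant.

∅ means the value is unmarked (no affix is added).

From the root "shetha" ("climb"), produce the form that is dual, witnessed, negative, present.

polarity = negative: zero marking, form stays shetha.
Attach number dual -cha → shethacha.
Attach tense present -tu → shethachatu.
Attach evidentiality witnessed -ef → shethachatuef.
Apply vowel harmony: shethachatuef → shethachatuaf.
Apply vowel deletion: shethachatuaf → shethachataf.

shethachataf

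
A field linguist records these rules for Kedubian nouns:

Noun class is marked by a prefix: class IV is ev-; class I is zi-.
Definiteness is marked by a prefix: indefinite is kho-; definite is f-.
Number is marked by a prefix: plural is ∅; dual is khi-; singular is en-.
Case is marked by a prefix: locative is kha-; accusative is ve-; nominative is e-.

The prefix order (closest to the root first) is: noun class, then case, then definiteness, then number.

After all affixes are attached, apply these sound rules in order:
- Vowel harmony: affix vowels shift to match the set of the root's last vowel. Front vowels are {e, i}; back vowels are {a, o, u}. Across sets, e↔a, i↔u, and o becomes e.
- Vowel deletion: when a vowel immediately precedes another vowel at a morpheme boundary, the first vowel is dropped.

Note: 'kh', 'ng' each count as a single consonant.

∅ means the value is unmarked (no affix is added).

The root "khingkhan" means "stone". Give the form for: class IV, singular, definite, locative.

Attach noun class class IV ev- → evkhingkhan.
Attach case locative kha- → khaevkhingkhan.
Attach definiteness definite f- → fkhaevkhingkhan.
Attach number singular en- → enfkhaevkhingkhan.
Apply vowel harmony: enfkhaevkhingkhan → anfkhaavkhingkhan.
Apply vowel deletion: anfkhaavkhingkhan → anfkhavkhingkhan.

anfkhavkhingkhan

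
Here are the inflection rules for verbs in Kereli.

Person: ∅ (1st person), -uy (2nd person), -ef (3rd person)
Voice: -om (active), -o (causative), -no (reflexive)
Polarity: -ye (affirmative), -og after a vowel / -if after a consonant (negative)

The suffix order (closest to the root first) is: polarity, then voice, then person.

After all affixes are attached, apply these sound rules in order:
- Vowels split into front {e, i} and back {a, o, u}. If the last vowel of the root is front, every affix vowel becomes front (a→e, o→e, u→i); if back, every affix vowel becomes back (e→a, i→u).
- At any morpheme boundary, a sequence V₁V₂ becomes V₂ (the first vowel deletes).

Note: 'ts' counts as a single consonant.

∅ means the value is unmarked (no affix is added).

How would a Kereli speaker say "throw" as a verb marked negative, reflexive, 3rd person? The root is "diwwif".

diwwififnef

Attach polarity negative -if (after consonant 'f') → diwwifif.
Attach voice reflexive -no → diwwififno.
Attach person 3rd person -ef → diwwififnoef.
Apply vowel harmony: diwwififnoef → diwwififneef.
Apply vowel deletion: diwwififneef → diwwififnef.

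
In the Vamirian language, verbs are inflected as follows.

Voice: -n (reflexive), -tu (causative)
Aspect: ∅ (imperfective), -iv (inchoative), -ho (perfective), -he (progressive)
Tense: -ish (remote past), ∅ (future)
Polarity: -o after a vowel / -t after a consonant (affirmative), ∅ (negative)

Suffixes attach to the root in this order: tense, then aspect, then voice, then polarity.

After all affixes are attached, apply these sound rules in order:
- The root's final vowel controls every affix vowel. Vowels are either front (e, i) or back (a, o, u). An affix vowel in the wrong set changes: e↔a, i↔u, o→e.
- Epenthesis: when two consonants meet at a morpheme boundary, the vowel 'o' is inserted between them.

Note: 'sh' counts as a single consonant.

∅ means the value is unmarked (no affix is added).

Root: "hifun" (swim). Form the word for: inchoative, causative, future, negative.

hifunuvotu

tense = future: zero marking, form stays hifun.
Attach aspect inchoative -iv → hifuniv.
Attach voice causative -tu → hifunivtu.
polarity = negative: zero marking, form stays hifunivtu.
Apply vowel harmony: hifunivtu → hifunuvtu.
Apply epenthesis: hifunuvtu → hifunuvotu.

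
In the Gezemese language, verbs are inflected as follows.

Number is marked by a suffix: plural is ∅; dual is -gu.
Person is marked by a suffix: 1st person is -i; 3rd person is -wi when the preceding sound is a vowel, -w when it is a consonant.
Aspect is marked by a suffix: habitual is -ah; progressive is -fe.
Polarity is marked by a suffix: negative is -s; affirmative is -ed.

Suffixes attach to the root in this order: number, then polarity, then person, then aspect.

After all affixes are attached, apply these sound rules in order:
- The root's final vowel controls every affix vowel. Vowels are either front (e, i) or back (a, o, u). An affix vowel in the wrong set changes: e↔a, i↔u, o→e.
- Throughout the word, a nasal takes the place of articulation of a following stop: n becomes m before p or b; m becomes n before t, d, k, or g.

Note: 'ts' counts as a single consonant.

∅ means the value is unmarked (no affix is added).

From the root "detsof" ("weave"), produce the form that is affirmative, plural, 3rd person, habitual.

number = plural: zero marking, form stays detsof.
Attach polarity affirmative -ed → detsofed.
Attach person 3rd person -w (after consonant 'd') → detsofedw.
Attach aspect habitual -ah → detsofedwah.
Apply vowel harmony: detsofedwah → detsofadwah.
Nasal assimilation: no change.

detsofadwah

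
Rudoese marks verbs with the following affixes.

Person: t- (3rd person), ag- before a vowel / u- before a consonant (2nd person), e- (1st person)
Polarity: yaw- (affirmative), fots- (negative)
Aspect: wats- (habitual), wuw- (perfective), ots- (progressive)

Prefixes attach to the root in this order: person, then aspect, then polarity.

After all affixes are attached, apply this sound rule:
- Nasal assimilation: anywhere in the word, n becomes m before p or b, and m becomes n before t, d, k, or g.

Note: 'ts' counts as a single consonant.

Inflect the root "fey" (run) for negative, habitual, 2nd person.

fotswatsufey

Attach person 2nd person u- (before consonant 'f') → ufey.
Attach aspect habitual wats- → watsufey.
Attach polarity negative fots- → fotswatsufey.
Nasal assimilation: no change.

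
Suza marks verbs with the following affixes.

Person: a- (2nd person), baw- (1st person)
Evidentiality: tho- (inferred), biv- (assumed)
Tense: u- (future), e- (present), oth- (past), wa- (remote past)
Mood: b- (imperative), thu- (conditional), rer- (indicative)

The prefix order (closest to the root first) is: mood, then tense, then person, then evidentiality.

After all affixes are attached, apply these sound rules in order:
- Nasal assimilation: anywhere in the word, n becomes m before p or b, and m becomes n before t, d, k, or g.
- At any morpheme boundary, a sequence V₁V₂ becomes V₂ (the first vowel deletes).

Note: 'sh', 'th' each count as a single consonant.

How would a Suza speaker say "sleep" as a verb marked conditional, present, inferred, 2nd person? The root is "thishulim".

Attach mood conditional thu- → thuthishulim.
Attach tense present e- → ethuthishulim.
Attach person 2nd person a- → aethuthishulim.
Attach evidentiality inferred tho- → thoaethuthishulim.
Nasal assimilation: no change.
Apply vowel deletion: thoaethuthishulim → thethuthishulim.

thethuthishulim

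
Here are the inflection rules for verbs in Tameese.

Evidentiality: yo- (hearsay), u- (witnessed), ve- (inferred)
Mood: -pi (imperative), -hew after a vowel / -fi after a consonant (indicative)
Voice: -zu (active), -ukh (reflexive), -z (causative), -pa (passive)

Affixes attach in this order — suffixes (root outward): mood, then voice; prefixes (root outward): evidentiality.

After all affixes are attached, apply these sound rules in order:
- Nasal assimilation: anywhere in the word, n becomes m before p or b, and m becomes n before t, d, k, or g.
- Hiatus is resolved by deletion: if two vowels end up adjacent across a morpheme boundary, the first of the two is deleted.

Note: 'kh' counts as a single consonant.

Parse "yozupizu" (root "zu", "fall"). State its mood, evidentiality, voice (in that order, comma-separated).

imperative, hearsay, active

Segment: yo-zu-pi-zu.
mood: -pi → imperative.
evidentiality: yo- → hearsay.
voice: -zu → active.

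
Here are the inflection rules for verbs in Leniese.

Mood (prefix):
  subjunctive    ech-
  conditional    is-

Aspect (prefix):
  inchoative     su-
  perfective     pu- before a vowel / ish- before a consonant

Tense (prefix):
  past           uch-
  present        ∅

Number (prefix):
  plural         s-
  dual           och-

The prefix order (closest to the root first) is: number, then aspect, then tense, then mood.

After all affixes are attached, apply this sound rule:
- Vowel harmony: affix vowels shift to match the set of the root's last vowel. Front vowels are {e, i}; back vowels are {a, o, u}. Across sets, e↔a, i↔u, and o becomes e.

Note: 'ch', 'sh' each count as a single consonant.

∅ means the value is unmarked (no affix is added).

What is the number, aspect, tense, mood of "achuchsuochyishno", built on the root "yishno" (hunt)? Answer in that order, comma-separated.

dual, inchoative, past, subjunctive

Segment: ech-uch-su-och-yishno.
number: och- → dual.
aspect: su- → inchoative.
tense: uch- → past.
mood: ech- → subjunctive.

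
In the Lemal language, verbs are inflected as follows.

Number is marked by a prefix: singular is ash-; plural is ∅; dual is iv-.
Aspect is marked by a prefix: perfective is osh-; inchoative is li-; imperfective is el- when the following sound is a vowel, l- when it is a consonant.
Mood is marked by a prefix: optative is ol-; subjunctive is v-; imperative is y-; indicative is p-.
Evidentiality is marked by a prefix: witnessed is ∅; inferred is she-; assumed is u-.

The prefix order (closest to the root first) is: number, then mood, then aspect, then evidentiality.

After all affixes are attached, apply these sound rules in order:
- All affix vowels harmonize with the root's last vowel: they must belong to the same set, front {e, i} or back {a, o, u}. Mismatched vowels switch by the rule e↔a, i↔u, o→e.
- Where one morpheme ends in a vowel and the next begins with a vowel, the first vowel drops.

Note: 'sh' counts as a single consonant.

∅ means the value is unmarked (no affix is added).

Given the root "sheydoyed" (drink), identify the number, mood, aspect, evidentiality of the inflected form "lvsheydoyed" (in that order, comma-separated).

Segment: l-v-sheydoyed.
number: ∅ → plural.
mood: v- → subjunctive.
aspect: el/l- → imperfective.
evidentiality: ∅ → witnessed.

plural, subjunctive, imperfective, witnessed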